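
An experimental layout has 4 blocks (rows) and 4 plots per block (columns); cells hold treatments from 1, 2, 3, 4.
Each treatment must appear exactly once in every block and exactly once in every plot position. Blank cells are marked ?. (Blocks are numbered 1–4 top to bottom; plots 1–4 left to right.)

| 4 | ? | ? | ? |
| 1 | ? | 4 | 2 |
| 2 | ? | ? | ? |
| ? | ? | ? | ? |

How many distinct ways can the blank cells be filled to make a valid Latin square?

Block 1, plot 2: eliminating its block and plot leaves {1, 2, 3}.
Block 1, plot 3: eliminating its block and plot leaves {1, 2, 3}.
Block 1, plot 4: eliminating its block and plot leaves {1, 3}.
Block 2, plot 2: eliminating its block and plot leaves {3}.
Block 3, plot 2: eliminating its block and plot leaves {1, 3, 4}.
Block 3, plot 3: eliminating its block and plot leaves {1, 3}.
Block 3, plot 4: eliminating its block and plot leaves {1, 3, 4}.
Block 4, plot 1: eliminating its block and plot leaves {3}.
Block 4, plot 2: eliminating its block and plot leaves {1, 2, 3, 4}.
Block 4, plot 3: eliminating its block and plot leaves {1, 2, 3}.
Block 4, plot 4: eliminating its block and plot leaves {1, 3, 4}.
Enumerating the assignments across these blanks that avoid any block or plot repeat gives 4 completions.

4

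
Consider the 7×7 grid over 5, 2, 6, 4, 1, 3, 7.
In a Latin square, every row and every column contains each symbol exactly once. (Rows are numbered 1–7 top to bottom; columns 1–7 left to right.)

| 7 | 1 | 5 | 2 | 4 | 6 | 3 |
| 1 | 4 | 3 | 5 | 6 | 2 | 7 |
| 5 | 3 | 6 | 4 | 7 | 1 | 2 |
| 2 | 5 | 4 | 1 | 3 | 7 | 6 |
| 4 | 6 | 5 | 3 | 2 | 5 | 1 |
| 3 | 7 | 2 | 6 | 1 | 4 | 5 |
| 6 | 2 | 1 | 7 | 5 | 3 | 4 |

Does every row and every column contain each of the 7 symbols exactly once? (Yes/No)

Row 5 contains 5 twice (at columns 3 and 6), so it is not a permutation.

No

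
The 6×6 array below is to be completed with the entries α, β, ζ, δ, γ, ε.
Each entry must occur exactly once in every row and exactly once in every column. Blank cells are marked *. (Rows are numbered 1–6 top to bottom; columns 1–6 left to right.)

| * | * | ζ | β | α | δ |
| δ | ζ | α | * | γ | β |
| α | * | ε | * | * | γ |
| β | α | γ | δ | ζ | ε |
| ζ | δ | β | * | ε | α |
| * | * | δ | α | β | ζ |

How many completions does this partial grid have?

Row 1, column 1: eliminating its row and column leaves {γ, ε}.
Row 1, column 2: eliminating its row and column leaves {γ, ε}.
Row 2, column 4: eliminating its row and column leaves {ε}.
Row 3, column 2: eliminating its row and column leaves {β}.
Row 3, column 4: eliminating its row and column leaves {ζ}.
Row 3, column 5: eliminating its row and column leaves {δ}.
Row 5, column 4: eliminating its row and column leaves {γ}.
Row 6, column 1: eliminating its row and column leaves {γ, ε}.
Row 6, column 2: eliminating its row and column leaves {γ, ε}.
Enumerating the assignments across these blanks that avoid any row or column repeat gives 2 completions.

2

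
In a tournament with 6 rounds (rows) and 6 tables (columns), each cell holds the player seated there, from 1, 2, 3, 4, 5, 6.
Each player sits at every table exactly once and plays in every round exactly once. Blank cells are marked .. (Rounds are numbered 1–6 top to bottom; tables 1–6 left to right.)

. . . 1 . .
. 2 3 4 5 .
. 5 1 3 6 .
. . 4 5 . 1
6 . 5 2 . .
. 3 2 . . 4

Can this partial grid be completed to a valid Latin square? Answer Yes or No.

Yes

No round or table among the givens repeats a symbol, and propagating forced cells runs into no contradiction.
One valid completion exists (for instance, 3 4 6 1 2 5 / 1 2 3 4 5 6 / 4 5 1 3 6 2 / 2 6 4 5 3 1 / 6 1 5 2 4 3 / 5 3 2 6 1 4).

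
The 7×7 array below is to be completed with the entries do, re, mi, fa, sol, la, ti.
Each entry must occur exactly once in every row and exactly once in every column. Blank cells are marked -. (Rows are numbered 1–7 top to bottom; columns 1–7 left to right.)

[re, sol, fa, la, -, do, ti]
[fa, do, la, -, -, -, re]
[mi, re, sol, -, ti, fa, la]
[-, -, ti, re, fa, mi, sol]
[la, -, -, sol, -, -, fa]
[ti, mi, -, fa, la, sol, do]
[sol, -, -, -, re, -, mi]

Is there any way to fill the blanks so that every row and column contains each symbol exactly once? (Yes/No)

No row or column among the givens repeats a symbol, and propagating forced cells runs into no contradiction.
One valid completion exists (for instance, re sol fa la mi do ti / fa do la mi sol ti re / mi re sol do ti fa la / do la ti re fa mi sol / la ti mi sol do re fa / ti mi re fa la sol do / sol fa do ti re la mi).

Yes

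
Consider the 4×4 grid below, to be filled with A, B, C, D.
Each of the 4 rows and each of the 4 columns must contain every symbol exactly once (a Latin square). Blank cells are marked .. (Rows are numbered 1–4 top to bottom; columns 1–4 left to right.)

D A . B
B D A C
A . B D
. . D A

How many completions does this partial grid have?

Row 1, column 3: eliminating its row and column leaves {C}.
Row 3, column 2: eliminating its row and column leaves {C}.
Row 4, column 1: eliminating its row and column leaves {C}.
Row 4, column 2: eliminating its row and column leaves {B, C}.
Only one assignment across all blanks avoids any row or column repeat, giving 1 completion.

1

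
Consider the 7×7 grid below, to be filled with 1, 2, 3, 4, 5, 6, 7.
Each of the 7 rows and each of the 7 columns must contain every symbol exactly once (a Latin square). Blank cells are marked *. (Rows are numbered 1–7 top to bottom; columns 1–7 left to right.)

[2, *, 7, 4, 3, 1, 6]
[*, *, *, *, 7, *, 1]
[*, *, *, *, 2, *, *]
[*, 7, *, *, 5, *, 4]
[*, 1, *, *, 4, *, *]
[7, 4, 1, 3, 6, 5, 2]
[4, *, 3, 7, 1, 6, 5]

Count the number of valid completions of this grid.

Row 1, column 2: eliminating its row and column leaves {5}.
Row 2, column 1: eliminating its row and column leaves {3, 5, 6}.
Row 2, column 2: eliminating its row and column leaves {2, 3, 5, 6}.
Row 2, column 3: eliminating its row and column leaves {2, 4, 5, 6}.
Row 2, column 4: eliminating its row and column leaves {2, 5, 6}.
Row 2, column 6: eliminating its row and column leaves {2, 3, 4}.
Row 3, column 1: eliminating its row and column leaves {1, 3, 5, 6}.
Row 3, column 2: eliminating its row and column leaves {3, 5, 6}.
Row 3, column 3: eliminating its row and column leaves {4, 5, 6}.
Row 3, column 4: eliminating its row and column leaves {1, 5, 6}.
Row 3, column 6: eliminating its row and column leaves {3, 4, 7}.
Row 3, column 7: eliminating its row and column leaves {3, 7}.
Row 4, column 1: eliminating its row and column leaves {1, 3, 6}.
Row 4, column 3: eliminating its row and column leaves {2, 6}.
Row 4, column 4: eliminating its row and column leaves {1, 2, 6}.
Row 4, column 6: eliminating its row and column leaves {2, 3}.
Row 5, column 1: eliminating its row and column leaves {3, 5, 6}.
Row 5, column 3: eliminating its row and column leaves {2, 5, 6}.
Row 5, column 4: eliminating its row and column leaves {2, 5, 6}.
Row 5, column 6: eliminating its row and column leaves {2, 3, 7}.
Row 5, column 7: eliminating its row and column leaves {3, 7}.
Row 7, column 2: eliminating its row and column leaves {2}.
Enumerating the assignments across these blanks that avoid any row or column repeat gives 15 completions.

15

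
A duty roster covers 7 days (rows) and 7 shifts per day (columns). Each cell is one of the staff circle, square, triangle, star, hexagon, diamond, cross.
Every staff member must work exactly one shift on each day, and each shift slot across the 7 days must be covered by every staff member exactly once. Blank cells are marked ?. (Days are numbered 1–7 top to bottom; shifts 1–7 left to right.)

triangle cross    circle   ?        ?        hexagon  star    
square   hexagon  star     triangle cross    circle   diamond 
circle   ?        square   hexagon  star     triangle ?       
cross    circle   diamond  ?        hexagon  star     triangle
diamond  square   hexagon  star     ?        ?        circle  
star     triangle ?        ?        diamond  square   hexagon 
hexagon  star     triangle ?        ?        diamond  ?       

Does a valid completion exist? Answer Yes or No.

No day or shift among the givens repeats a symbol, and propagating forced cells runs into no contradiction.
One valid completion exists (for instance, triangle cross circle diamond square hexagon star / square hexagon star triangle cross circle diamond / circle diamond square hexagon star triangle cross / cross circle diamond square hexagon star triangle / diamond square hexagon star triangle cross circle / star triangle cross circle diamond square hexagon / hexagon star triangle cross circle diamond square).

Yes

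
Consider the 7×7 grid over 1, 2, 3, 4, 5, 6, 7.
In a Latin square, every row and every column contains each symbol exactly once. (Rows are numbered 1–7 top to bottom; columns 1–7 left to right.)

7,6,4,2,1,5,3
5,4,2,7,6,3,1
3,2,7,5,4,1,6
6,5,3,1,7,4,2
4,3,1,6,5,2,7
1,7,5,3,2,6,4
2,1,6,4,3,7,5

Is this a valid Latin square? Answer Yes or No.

Yes

Each row is a permutation of the 7 symbols, and so is each column.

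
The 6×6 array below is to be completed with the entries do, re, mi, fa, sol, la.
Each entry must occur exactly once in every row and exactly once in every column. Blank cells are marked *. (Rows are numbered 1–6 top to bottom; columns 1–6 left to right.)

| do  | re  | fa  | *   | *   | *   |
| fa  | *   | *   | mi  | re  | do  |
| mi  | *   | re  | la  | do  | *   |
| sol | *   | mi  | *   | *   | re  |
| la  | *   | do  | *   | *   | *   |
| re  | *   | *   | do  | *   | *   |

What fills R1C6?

la

Row 1, column 4: row 1 has {do, re, fa} and column 4 has {do, mi, la}, leaving only sol.
Row 4, column 4: row 4 has {re, mi, sol} and column 4 has {do, mi, sol, la}, leaving only fa.
Row 4, column 5: row 4 has {re, mi, fa, sol} and column 5 has {do, re}, leaving only la.
Row 1, column 5: row 1 has {do, re, fa, sol} and column 5 has {do, re, la}, leaving only mi.
Row 1 already has {do, re, mi, fa, sol} and column 6 already has {do, re}, so row 1, column 6 must be la.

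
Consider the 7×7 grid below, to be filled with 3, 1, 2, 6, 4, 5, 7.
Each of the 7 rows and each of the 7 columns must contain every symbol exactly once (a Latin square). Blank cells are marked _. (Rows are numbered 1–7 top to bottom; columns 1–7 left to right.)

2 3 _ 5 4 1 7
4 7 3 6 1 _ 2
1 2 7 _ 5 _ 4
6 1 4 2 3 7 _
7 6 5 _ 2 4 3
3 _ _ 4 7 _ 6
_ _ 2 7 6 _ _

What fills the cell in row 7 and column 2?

Row 1, column 3: row 1 has {3, 1, 2, 4, 5, 7} and column 3 has {3, 2, 4, 5, 7}, leaving only 6.
Row 2, column 6: row 2 has {3, 1, 2, 6, 4, 7} and column 6 has {1, 4, 7}, leaving only 5.
Row 3, column 4: row 3 has {1, 2, 4, 5, 7} and column 4 has {2, 6, 4, 5, 7}, leaving only 3.
Row 3, column 6: row 3 has {3, 1, 2, 4, 5, 7} and column 6 has {1, 4, 5, 7}, leaving only 6.
Row 4, column 7: row 4 has {3, 1, 2, 6, 4, 7} and column 7 has {3, 2, 6, 4, 7}, leaving only 5.
Row 5, column 4: row 5 has {3, 2, 6, 4, 5, 7} and column 4 has {3, 2, 6, 4, 5, 7}, leaving only 1.
Row 6, column 2: row 6 has {3, 6, 4, 7} and column 2 has {3, 1, 2, 6, 7}, leaving only 5.
Row 7 already has {2, 6, 7} and column 2 already has {3, 1, 2, 6, 5, 7}, so row 7, column 2 must be 4.

4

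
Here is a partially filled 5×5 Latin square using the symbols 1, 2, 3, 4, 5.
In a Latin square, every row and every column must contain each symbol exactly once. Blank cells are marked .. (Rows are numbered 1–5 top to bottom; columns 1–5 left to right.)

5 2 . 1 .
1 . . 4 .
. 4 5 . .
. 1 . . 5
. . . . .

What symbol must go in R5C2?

3

Row 5, column 2 is narrowed to {3, 5}.
If it were 5, then row 2, column 5 would be left with no valid symbol.
So row 5, column 2 must be 3.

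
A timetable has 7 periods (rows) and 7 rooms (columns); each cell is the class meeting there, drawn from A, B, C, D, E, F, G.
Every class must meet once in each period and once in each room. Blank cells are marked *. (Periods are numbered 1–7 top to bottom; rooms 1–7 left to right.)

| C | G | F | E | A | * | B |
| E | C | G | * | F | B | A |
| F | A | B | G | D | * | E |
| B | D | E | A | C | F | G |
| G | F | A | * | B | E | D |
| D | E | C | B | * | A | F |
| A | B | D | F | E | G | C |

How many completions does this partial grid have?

1

Period 1, room 6: eliminating its period and room leaves {D}.
Period 2, room 4: eliminating its period and room leaves {D}.
Period 3, room 6: eliminating its period and room leaves {C}.
Period 5, room 4: eliminating its period and room leaves {C}.
Period 6, room 5: eliminating its period and room leaves {G}.
Only one assignment across all blanks avoids any period or room repeat, giving 1 completion.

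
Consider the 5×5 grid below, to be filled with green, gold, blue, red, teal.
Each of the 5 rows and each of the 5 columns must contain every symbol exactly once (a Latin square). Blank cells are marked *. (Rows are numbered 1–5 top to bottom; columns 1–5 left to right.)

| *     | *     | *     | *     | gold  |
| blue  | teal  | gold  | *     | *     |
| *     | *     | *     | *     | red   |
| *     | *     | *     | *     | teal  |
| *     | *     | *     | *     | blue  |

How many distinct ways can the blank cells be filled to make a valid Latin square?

56

Row 1, column 1: eliminating its row and column leaves {green, red, teal}.
Row 1, column 2: eliminating its row and column leaves {green, blue, red}.
Row 1, column 3: eliminating its row and column leaves {green, blue, red, teal}.
Row 1, column 4: eliminating its row and column leaves {green, blue, red, teal}.
Row 2, column 4: eliminating its row and column leaves {green, red}.
Row 2, column 5: eliminating its row and column leaves {green}.
Row 3, column 1: eliminating its row and column leaves {green, gold, teal}.
Row 3, column 2: eliminating its row and column leaves {green, gold, blue}.
Row 3, column 3: eliminating its row and column leaves {green, blue, teal}.
Row 3, column 4: eliminating its row and column leaves {green, gold, blue, teal}.
Row 4, column 1: eliminating its row and column leaves {green, gold, red}.
Row 4, column 2: eliminating its row and column leaves {green, gold, blue, red}.
Row 4, column 3: eliminating its row and column leaves {green, blue, red}.
Row 4, column 4: eliminating its row and column leaves {green, gold, blue, red}.
Row 5, column 1: eliminating its row and column leaves {green, gold, red, teal}.
Row 5, column 2: eliminating its row and column leaves {green, gold, red}.
Row 5, column 3: eliminating its row and column leaves {green, red, teal}.
Row 5, column 4: eliminating its row and column leaves {green, gold, red, teal}.
Enumerating the assignments across these blanks that avoid any row or column repeat gives 56 completions.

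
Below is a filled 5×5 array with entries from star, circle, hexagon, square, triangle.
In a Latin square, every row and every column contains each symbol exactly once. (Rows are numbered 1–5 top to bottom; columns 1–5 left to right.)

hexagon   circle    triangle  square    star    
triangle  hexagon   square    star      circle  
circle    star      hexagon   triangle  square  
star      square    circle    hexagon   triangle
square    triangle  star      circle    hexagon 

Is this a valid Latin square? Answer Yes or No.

Each row is a permutation of the 5 symbols, and so is each column.

Yes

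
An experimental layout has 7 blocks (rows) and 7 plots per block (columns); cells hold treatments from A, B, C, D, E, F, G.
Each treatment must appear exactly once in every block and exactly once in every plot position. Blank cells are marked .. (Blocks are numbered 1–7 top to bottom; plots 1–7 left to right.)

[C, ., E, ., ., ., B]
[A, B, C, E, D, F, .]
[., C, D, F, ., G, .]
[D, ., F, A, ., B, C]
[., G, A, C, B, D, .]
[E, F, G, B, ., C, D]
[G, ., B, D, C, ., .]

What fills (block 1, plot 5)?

Block 1, plot 4: block 1 has {B, C, E} and plot 4 has {A, B, C, D, E, F}, leaving only G.
Block 1, plot 6: block 1 has {B, C, E, G} and plot 6 has {B, C, D, F, G}, leaving only A.
Block 1 already has {A, B, C, E, G} and plot 5 already has {B, C, D}, so block 1, plot 5 must be F.

F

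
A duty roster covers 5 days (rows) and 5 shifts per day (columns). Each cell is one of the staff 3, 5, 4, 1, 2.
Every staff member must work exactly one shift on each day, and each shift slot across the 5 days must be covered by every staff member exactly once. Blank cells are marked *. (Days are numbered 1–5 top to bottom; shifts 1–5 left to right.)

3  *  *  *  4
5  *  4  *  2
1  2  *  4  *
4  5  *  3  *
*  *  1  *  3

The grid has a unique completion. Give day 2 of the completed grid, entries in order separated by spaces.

Day 2, shift 4: day 2 has {5, 4, 2} and shift 4 has {3, 4}, leaving only 1.
Day 2, shift 2: day 2 has {5, 4, 1, 2} and shift 2 has {5, 2}, leaving only 3.
So day 2 reads: 5 3 4 1 2.

5 3 4 1 2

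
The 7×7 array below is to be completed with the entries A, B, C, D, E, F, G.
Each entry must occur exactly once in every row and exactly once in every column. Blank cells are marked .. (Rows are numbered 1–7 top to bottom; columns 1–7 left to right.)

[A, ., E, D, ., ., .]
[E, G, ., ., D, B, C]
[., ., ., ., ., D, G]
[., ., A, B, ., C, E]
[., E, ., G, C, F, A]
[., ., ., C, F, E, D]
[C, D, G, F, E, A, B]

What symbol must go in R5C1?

Row 1, column 6: row 1 has {A, D, E} and column 6 has {A, B, C, D, E, F}, leaving only G.
Row 1, column 5: row 1 has {A, D, E, G} and column 5 has {C, D, E, F}, leaving only B.
Row 1, column 7: row 1 has {A, B, D, E, G} and column 7 has {A, B, C, D, E, G}, leaving only F.
Row 1, column 2: row 1 has {A, B, D, E, F, G} and column 2 has {D, E, G}, leaving only C.
Row 2, column 3: row 2 has {B, C, D, E, G} and column 3 has {A, E, G}, leaving only F.
Row 2, column 4: row 2 has {B, C, D, E, F, G} and column 4 has {B, C, D, F, G}, leaving only A.
Row 3, column 4: row 3 has {D, G} and column 4 has {A, B, C, D, F, G}, leaving only E.
Row 3, column 5: row 3 has {D, E, G} and column 5 has {B, C, D, E, F}, leaving only A.
Row 4, column 2: row 4 has {A, B, C, E} and column 2 has {C, D, E, G}, leaving only F.
Row 3, column 2: row 3 has {A, D, E, G} and column 2 has {C, D, E, F, G}, leaving only B.
Row 3, column 1: row 3 has {A, B, D, E, G} and column 1 has {A, C, E}, leaving only F.
Row 3, column 3: row 3 has {A, B, D, E, F, G} and column 3 has {A, E, F, G}, leaving only C.
Row 4, column 5: row 4 has {A, B, C, E, F} and column 5 has {A, B, C, D, E, F}, leaving only G.
Row 4, column 1: row 4 has {A, B, C, E, F, G} and column 1 has {A, C, E, F}, leaving only D.
Row 5 already has {A, C, E, F, G} and column 1 already has {A, C, D, E, F}, so row 5, column 1 must be B.

B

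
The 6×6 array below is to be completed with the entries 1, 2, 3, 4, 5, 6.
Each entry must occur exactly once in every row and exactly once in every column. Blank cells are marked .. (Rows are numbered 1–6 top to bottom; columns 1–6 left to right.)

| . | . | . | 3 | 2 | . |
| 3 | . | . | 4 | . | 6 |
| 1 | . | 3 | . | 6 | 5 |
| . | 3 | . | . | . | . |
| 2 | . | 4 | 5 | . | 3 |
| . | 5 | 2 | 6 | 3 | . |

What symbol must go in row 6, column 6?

1

Row 3, column 4: row 3 has {1, 3, 5, 6} and column 4 has {3, 4, 5, 6}, leaving only 2.
Row 3, column 2: row 3 has {1, 2, 3, 5, 6} and column 2 has {3, 5}, leaving only 4.
Row 4, column 4: row 4 has {3} and column 4 has {2, 3, 4, 5, 6}, leaving only 1.
Row 5, column 5: row 5 has {2, 3, 4, 5} and column 5 has {2, 3, 6}, leaving only 1.
Row 2, column 5: row 2 has {3, 4, 6} and column 5 has {1, 2, 3, 6}, leaving only 5.
Row 2, column 3: row 2 has {3, 4, 5, 6} and column 3 has {2, 3, 4}, leaving only 1.
Row 2, column 2: row 2 has {1, 3, 4, 5, 6} and column 2 has {3, 4, 5}, leaving only 2.
Row 4, column 5: row 4 has {1, 3} and column 5 has {1, 2, 3, 5, 6}, leaving only 4.
Row 4, column 6: row 4 has {1, 3, 4} and column 6 has {3, 5, 6}, leaving only 2.
Row 5, column 2: row 5 has {1, 2, 3, 4, 5} and column 2 has {2, 3, 4, 5}, leaving only 6.
Row 1, column 2: row 1 has {2, 3} and column 2 has {2, 3, 4, 5, 6}, leaving only 1.
Row 1, column 6: row 1 has {1, 2, 3} and column 6 has {2, 3, 5, 6}, leaving only 4.
Row 6 already has {2, 3, 5, 6} and column 6 already has {2, 3, 4, 5, 6}, so row 6, column 6 must be 1.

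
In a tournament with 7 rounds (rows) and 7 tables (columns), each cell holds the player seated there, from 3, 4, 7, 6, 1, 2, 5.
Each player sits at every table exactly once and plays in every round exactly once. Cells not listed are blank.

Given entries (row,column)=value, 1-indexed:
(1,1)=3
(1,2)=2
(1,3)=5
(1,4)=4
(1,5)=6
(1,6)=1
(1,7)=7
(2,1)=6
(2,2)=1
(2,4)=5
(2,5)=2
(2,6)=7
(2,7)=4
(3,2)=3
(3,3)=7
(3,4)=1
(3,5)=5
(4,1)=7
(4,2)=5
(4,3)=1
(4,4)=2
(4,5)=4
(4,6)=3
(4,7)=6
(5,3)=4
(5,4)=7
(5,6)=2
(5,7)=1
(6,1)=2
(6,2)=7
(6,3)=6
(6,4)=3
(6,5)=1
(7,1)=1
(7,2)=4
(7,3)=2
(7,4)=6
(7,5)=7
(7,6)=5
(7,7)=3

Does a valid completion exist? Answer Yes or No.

Yes

No round or table among the givens repeats a symbol, and propagating forced cells runs into no contradiction.
One valid completion exists (for instance, 3 2 5 4 6 1 7 / 6 1 3 5 2 7 4 / 4 3 7 1 5 6 2 / 7 5 1 2 4 3 6 / 5 6 4 7 3 2 1 / 2 7 6 3 1 4 5 / 1 4 2 6 7 5 3).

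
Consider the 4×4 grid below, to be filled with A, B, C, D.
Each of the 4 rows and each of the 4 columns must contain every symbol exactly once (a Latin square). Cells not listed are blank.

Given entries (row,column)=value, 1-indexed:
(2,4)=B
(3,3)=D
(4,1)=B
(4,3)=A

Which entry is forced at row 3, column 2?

B

Row 2, column 3: row 2 has {B} and column 3 has {A, D}, leaving only C.
Row 1, column 3: row 1 has {} and column 3 has {A, C, D}, leaving only B.
Row 3, column 2 is narrowed to {A, B, C}.
If it were A, then row 4, column 2 would be left with no valid symbol.
If it were C, then row 3, column 4 would be left with no valid symbol.
So row 3, column 2 must be B.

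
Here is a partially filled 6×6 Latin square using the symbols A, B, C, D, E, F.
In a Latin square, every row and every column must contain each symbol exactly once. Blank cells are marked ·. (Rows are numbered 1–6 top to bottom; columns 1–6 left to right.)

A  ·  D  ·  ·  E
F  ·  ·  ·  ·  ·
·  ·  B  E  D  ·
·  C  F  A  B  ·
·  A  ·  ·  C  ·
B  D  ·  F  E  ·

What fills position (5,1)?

D

Row 1, column 5: row 1 has {A, D, E} and column 5 has {B, C, D, E}, leaving only F.
Row 1, column 2: row 1 has {A, D, E, F} and column 2 has {A, C, D}, leaving only B.
Row 1, column 4: row 1 has {A, B, D, E, F} and column 4 has {A, E, F}, leaving only C.
Row 2, column 2: row 2 has {F} and column 2 has {A, B, C, D}, leaving only E.
Row 2, column 5: row 2 has {E, F} and column 5 has {B, C, D, E, F}, leaving only A.
Row 2, column 3: row 2 has {A, E, F} and column 3 has {B, D, F}, leaving only C.
Row 3, column 1: row 3 has {B, D, E} and column 1 has {A, B, F}, leaving only C.
Row 3, column 2: row 3 has {B, C, D, E} and column 2 has {A, B, C, D, E}, leaving only F.
Row 3, column 6: row 3 has {B, C, D, E, F} and column 6 has {E}, leaving only A.
Row 4, column 6: row 4 has {A, B, C, F} and column 6 has {A, E}, leaving only D.
Row 2, column 6: row 2 has {A, C, E, F} and column 6 has {A, D, E}, leaving only B.
Row 2, column 4: row 2 has {A, B, C, E, F} and column 4 has {A, C, E, F}, leaving only D.
Row 4, column 1: row 4 has {A, B, C, D, F} and column 1 has {A, B, C, F}, leaving only E.
Row 5 already has {A, C} and column 1 already has {A, B, C, E, F}, so row 5, column 1 must be D.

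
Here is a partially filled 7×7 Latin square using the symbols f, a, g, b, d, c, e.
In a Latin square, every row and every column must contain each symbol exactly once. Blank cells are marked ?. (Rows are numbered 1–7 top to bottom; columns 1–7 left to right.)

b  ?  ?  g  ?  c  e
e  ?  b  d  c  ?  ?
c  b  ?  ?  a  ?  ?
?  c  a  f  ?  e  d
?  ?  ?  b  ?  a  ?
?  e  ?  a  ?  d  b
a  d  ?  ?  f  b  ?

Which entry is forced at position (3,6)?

Row 1, column 5: row 1 has {g, b, c, e} and column 5 has {f, a, c}, leaving only d.
Row 1, column 3: row 1 has {g, b, d, c, e} and column 3 has {a, b}, leaving only f.
Row 1, column 2: row 1 has {f, g, b, d, c, e} and column 2 has {b, d, c, e}, leaving only a.
Row 3, column 4: row 3 has {a, b, c} and column 4 has {f, a, g, b, d}, leaving only e.
Row 4, column 1: row 4 has {f, a, d, c, e} and column 1 has {a, b, c, e}, leaving only g.
Row 4, column 5: row 4 has {f, a, g, d, c, e} and column 5 has {f, a, d, c}, leaving only b.
Row 6, column 1: row 6 has {a, b, d, e} and column 1 has {a, g, b, c, e}, leaving only f.
Row 5, column 1: row 5 has {a, b} and column 1 has {f, a, g, b, c, e}, leaving only d.
Row 6, column 5: row 6 has {f, a, b, d, e} and column 5 has {f, a, b, d, c}, leaving only g.
Row 5, column 5: row 5 has {a, b, d} and column 5 has {f, a, g, b, d, c}, leaving only e.
Row 6, column 3: row 6 has {f, a, g, b, d, e} and column 3 has {f, a, b}, leaving only c.
Row 5, column 3: row 5 has {a, b, d, e} and column 3 has {f, a, b, c}, leaving only g.
Row 3, column 3: row 3 has {a, b, c, e} and column 3 has {f, a, g, b, c}, leaving only d.
Row 5, column 2: row 5 has {a, g, b, d, e} and column 2 has {a, b, d, c, e}, leaving only f.
Row 2, column 2: row 2 has {b, d, c, e} and column 2 has {f, a, b, d, c, e}, leaving only g.
Row 2, column 6: row 2 has {g, b, d, c, e} and column 6 has {a, b, d, c, e}, leaving only f.
Row 3 already has {a, b, d, c, e} and column 6 already has {f, a, b, d, c, e}, so row 3, column 6 must be g.

g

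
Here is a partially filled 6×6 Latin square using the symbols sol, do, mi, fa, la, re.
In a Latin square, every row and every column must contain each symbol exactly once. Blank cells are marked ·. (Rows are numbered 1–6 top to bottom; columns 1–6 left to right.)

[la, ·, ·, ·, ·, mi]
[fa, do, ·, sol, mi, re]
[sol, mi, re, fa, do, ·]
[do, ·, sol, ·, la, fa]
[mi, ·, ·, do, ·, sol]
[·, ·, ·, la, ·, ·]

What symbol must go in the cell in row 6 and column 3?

Row 1, column 4: row 1 has {mi, la} and column 4 has {sol, do, fa, la}, leaving only re.
Row 2, column 3: row 2 has {sol, do, mi, fa, re} and column 3 has {sol, re}, leaving only la.
Row 3, column 6: row 3 has {sol, do, mi, fa, re} and column 6 has {sol, mi, fa, re}, leaving only la.
Row 4, column 2: row 4 has {sol, do, fa, la} and column 2 has {do, mi}, leaving only re.
Row 4, column 4: row 4 has {sol, do, fa, la, re} and column 4 has {sol, do, fa, la, re}, leaving only mi.
Row 5, column 3: row 5 has {sol, do, mi} and column 3 has {sol, la, re}, leaving only fa.
Row 1, column 3: row 1 has {mi, la, re} and column 3 has {sol, fa, la, re}, leaving only do.
Row 6 already has {la} and column 3 already has {sol, do, fa, la, re}, so row 6, column 3 must be mi.

mi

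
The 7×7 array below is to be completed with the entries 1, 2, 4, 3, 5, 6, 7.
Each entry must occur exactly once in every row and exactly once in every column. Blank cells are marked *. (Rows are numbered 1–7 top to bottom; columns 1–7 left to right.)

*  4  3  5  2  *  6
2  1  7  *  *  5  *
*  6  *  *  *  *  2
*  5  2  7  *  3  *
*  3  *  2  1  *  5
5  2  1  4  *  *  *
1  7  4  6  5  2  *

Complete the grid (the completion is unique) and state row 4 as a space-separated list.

Row 1, column 1: row 1 has {2, 4, 3, 5, 6} and column 1 has {1, 2, 5}, leaving only 7.
Row 1, column 6: row 1 has {2, 4, 3, 5, 6, 7} and column 6 has {2, 3, 5}, leaving only 1.
Row 2, column 4: row 2 has {1, 2, 5, 7} and column 4 has {2, 4, 5, 6, 7}, leaving only 3.
Row 2, column 7: row 2 has {1, 2, 3, 5, 7} and column 7 has {2, 5, 6}, leaving only 4.
Row 4, column 7: row 4 has {2, 3, 5, 7} and column 7 has {2, 4, 5, 6}, leaving only 1.
Row 2, column 5: row 2 has {1, 2, 4, 3, 5, 7} and column 5 has {1, 2, 5}, leaving only 6.
Row 4, column 5: row 4 has {1, 2, 3, 5, 7} and column 5 has {1, 2, 5, 6}, leaving only 4.
Row 4, column 1: row 4 has {1, 2, 4, 3, 5, 7} and column 1 has {1, 2, 5, 7}, leaving only 6.
So row 4 reads: 6 5 2 7 4 3 1.

6 5 2 7 4 3 1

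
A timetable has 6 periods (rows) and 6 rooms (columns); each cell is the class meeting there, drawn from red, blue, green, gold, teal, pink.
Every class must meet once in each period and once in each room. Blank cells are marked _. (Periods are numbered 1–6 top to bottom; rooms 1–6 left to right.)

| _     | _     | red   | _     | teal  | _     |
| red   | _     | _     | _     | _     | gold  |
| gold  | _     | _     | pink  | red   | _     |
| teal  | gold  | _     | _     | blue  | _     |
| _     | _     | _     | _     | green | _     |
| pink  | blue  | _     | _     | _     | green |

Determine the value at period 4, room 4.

Period 2, room 5: period 2 has {red, gold} and room 5 has {red, blue, green, teal}, leaving only pink.
Period 5, room 1: period 5 has {green} and room 1 has {red, gold, teal, pink}, leaving only blue.
Period 1, room 1: period 1 has {red, teal} and room 1 has {red, blue, gold, teal, pink}, leaving only green.
Period 1, room 2: period 1 has {red, green, teal} and room 2 has {blue, gold}, leaving only pink.
Period 1, room 6: period 1 has {red, green, teal, pink} and room 6 has {green, gold}, leaving only blue.
Period 1, room 4: period 1 has {red, blue, green, teal, pink} and room 4 has {pink}, leaving only gold.
Period 3, room 6: period 3 has {red, gold, pink} and room 6 has {blue, green, gold}, leaving only teal.
Period 3, room 2: period 3 has {red, gold, teal, pink} and room 2 has {blue, gold, pink}, leaving only green.
Period 2, room 2: period 2 has {red, gold, pink} and room 2 has {blue, green, gold, pink}, leaving only teal.
Period 3, room 3: period 3 has {red, green, gold, teal, pink} and room 3 has {red}, leaving only blue.
Period 2, room 3: period 2 has {red, gold, teal, pink} and room 3 has {red, blue}, leaving only green.
Period 2, room 4: period 2 has {red, green, gold, teal, pink} and room 4 has {gold, pink}, leaving only blue.
Period 4, room 3: period 4 has {blue, gold, teal} and room 3 has {red, blue, green}, leaving only pink.
Period 4, room 6: period 4 has {blue, gold, teal, pink} and room 6 has {blue, green, gold, teal}, leaving only red.
Period 4 already has {red, blue, gold, teal, pink} and room 4 already has {blue, gold, pink}, so period 4, room 4 must be green.

green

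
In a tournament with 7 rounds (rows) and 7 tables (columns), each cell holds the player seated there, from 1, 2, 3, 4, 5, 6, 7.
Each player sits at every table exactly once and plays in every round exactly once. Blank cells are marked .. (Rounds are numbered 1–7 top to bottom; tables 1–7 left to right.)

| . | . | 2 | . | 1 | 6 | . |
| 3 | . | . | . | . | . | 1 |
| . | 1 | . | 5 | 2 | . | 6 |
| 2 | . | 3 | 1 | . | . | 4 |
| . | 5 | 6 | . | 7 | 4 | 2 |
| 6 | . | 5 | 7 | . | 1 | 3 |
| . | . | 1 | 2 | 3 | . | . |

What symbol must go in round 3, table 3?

4

Round 5, table 1: round 5 has {2, 4, 5, 6, 7} and table 1 has {2, 3, 6}, leaving only 1.
Round 5, table 4: round 5 has {1, 2, 4, 5, 6, 7} and table 4 has {1, 2, 5, 7}, leaving only 3.
Round 1, table 4: round 1 has {1, 2, 6} and table 4 has {1, 2, 3, 5, 7}, leaving only 4.
Round 2, table 4: round 2 has {1, 3} and table 4 has {1, 2, 3, 4, 5, 7}, leaving only 6.
Round 6, table 5: round 6 has {1, 3, 5, 6, 7} and table 5 has {1, 2, 3, 7}, leaving only 4.
Round 2, table 5: round 2 has {1, 3, 6} and table 5 has {1, 2, 3, 4, 7}, leaving only 5.
Round 4, table 5: round 4 has {1, 2, 3, 4} and table 5 has {1, 2, 3, 4, 5, 7}, leaving only 6.
Round 4, table 2: round 4 has {1, 2, 3, 4, 6} and table 2 has {1, 5}, leaving only 7.
Round 1, table 2: round 1 has {1, 2, 4, 6} and table 2 has {1, 5, 7}, leaving only 3.
Round 4, table 6: round 4 has {1, 2, 3, 4, 6, 7} and table 6 has {1, 4, 6}, leaving only 5.
Round 6, table 2: round 6 has {1, 3, 4, 5, 6, 7} and table 2 has {1, 3, 5, 7}, leaving only 2.
Round 2, table 2: round 2 has {1, 3, 5, 6} and table 2 has {1, 2, 3, 5, 7}, leaving only 4.
Round 2, table 3: round 2 has {1, 3, 4, 5, 6} and table 3 has {1, 2, 3, 5, 6}, leaving only 7.
Round 3 already has {1, 2, 5, 6} and table 3 already has {1, 2, 3, 5, 6, 7}, so round 3, table 3 must be 4.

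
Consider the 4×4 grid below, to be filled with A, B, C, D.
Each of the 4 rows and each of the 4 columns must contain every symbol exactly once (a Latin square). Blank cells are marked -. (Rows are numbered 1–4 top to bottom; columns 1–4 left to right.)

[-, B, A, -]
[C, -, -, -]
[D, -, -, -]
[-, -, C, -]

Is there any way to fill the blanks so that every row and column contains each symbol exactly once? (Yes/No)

No

Row 1, column 1: row 1 together with column 1 already contain {A, B, C, D} — every symbol — so nothing can go there. The grid has no valid completion.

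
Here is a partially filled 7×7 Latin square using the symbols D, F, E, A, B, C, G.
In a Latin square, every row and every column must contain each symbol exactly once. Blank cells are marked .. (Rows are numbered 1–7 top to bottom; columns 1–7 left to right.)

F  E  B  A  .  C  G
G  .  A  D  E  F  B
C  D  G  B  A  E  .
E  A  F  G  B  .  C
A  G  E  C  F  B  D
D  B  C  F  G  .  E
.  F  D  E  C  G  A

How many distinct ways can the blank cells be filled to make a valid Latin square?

1

Row 1, column 5: eliminating its row and column leaves {D}.
Row 2, column 2: eliminating its row and column leaves {C}.
Row 3, column 7: eliminating its row and column leaves {F}.
Row 4, column 6: eliminating its row and column leaves {D}.
Row 6, column 6: eliminating its row and column leaves {A}.
Row 7, column 1: eliminating its row and column leaves {B}.
Only one assignment across all blanks avoids any row or column repeat, giving 1 completion.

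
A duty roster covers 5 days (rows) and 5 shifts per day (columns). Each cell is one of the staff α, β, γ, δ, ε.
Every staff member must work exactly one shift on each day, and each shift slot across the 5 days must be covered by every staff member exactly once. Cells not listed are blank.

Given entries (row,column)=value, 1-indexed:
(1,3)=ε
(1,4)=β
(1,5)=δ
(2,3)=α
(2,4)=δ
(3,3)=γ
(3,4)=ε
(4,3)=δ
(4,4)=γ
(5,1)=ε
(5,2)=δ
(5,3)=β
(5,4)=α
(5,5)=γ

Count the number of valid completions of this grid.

Day 1, shift 1: eliminating its day and shift leaves {α, γ}.
Day 1, shift 2: eliminating its day and shift leaves {α, γ}.
Day 2, shift 1: eliminating its day and shift leaves {β, γ}.
Day 2, shift 2: eliminating its day and shift leaves {β, γ, ε}.
Day 2, shift 5: eliminating its day and shift leaves {β, ε}.
Day 3, shift 1: eliminating its day and shift leaves {α, β, δ}.
Day 3, shift 2: eliminating its day and shift leaves {α, β}.
Day 3, shift 5: eliminating its day and shift leaves {α, β}.
Day 4, shift 1: eliminating its day and shift leaves {α, β}.
Day 4, shift 2: eliminating its day and shift leaves {α, β, ε}.
Day 4, shift 5: eliminating its day and shift leaves {α, β, ε}.
Enumerating the assignments across these blanks that avoid any day or shift repeat gives 3 completions.

3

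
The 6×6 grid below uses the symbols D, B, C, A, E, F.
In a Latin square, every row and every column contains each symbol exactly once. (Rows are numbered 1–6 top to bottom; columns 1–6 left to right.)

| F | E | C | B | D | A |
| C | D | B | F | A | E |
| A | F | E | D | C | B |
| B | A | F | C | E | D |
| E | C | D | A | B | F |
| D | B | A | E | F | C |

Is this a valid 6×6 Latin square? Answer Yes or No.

Each row is a permutation of the 6 symbols, and so is each column.

Yes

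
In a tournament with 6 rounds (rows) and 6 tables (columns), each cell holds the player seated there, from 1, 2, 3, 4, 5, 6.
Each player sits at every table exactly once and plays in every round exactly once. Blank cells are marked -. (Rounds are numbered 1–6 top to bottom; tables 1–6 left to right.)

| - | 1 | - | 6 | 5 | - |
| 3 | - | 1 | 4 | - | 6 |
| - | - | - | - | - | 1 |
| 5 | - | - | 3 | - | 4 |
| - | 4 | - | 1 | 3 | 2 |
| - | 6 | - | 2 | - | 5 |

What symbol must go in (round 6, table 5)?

Round 1, table 6: round 1 has {1, 5, 6} and table 6 has {1, 2, 4, 5, 6}, leaving only 3.
Round 2, table 5: round 2 has {1, 3, 4, 6} and table 5 has {3, 5}, leaving only 2.
Round 2, table 2: round 2 has {1, 2, 3, 4, 6} and table 2 has {1, 4, 6}, leaving only 5.
Round 3, table 4: round 3 has {1} and table 4 has {1, 2, 3, 4, 6}, leaving only 5.
Round 4, table 2: round 4 has {3, 4, 5} and table 2 has {1, 4, 5, 6}, leaving only 2.
Round 3, table 2: round 3 has {1, 5} and table 2 has {1, 2, 4, 5, 6}, leaving only 3.
Round 4, table 3: round 4 has {2, 3, 4, 5} and table 3 has {1}, leaving only 6.
Round 4, table 5: round 4 has {2, 3, 4, 5, 6} and table 5 has {2, 3, 5}, leaving only 1.
Round 6 already has {2, 5, 6} and table 5 already has {1, 2, 3, 5}, so round 6, table 5 must be 4.

4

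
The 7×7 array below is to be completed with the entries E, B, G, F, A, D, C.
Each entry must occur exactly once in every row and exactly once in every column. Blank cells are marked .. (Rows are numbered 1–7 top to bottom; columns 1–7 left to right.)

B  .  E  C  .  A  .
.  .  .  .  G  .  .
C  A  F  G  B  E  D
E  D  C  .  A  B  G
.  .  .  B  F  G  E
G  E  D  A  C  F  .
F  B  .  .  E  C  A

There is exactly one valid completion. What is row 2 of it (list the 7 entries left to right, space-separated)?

A F B E G D C

Row 2, column 6: row 2 has {G} and column 6 has {E, B, G, F, A, C}, leaving only D.
Row 2, column 1: row 2 has {G, D} and column 1 has {E, B, G, F, C}, leaving only A.
Row 2, column 3: row 2 has {G, A, D} and column 3 has {E, F, D, C}, leaving only B.
Row 1, column 5: row 1 has {E, B, A, C} and column 5 has {E, B, G, F, A, C}, leaving only D.
Row 1, column 7: row 1 has {E, B, A, D, C} and column 7 has {E, G, A, D}, leaving only F.
Row 2, column 7: row 2 has {B, G, A, D} and column 7 has {E, G, F, A, D}, leaving only C.
Row 2, column 2: row 2 has {B, G, A, D, C} and column 2 has {E, B, A, D}, leaving only F.
Row 2, column 4: row 2 has {B, G, F, A, D, C} and column 4 has {B, G, A, C}, leaving only E.
So row 2 reads: A F B E G D C.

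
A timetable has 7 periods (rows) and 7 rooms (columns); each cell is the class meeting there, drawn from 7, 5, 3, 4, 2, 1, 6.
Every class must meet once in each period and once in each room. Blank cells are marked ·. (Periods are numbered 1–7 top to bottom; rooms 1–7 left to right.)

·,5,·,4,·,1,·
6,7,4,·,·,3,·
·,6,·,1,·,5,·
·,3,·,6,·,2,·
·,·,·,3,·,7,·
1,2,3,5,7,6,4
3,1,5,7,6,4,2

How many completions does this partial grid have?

Period 1, room 1: eliminating its period and room leaves {7, 2}.
Period 1, room 3: eliminating its period and room leaves {7, 2, 6}.
Period 1, room 5: eliminating its period and room leaves {3, 2}.
Period 1, room 7: eliminating its period and room leaves {7, 3, 6}.
Period 2, room 4: eliminating its period and room leaves {2}.
Period 2, room 5: eliminating its period and room leaves {5, 2, 1}.
Period 2, room 7: eliminating its period and room leaves {5, 1}.
Period 3, room 1: eliminating its period and room leaves {7, 4, 2}.
Period 3, room 3: eliminating its period and room leaves {7, 2}.
Period 3, room 5: eliminating its period and room leaves {3, 4, 2}.
Period 3, room 7: eliminating its period and room leaves {7, 3}.
Period 4, room 1: eliminating its period and room leaves {7, 5, 4}.
Period 4, room 3: eliminating its period and room leaves {7, 1}.
Period 4, room 5: eliminating its period and room leaves {5, 4, 1}.
Period 4, room 7: eliminating its period and room leaves {7, 5, 1}.
Period 5, room 1: eliminating its period and room leaves {5, 4, 2}.
Period 5, room 2: eliminating its period and room leaves {4}.
Period 5, room 3: eliminating its period and room leaves {2, 1, 6}.
Period 5, room 5: eliminating its period and room leaves {5, 4, 2, 1}.
Period 5, room 7: eliminating its period and room leaves {5, 1, 6}.
Enumerating the assignments across these blanks that avoid any period or room repeat gives 8 completions.

8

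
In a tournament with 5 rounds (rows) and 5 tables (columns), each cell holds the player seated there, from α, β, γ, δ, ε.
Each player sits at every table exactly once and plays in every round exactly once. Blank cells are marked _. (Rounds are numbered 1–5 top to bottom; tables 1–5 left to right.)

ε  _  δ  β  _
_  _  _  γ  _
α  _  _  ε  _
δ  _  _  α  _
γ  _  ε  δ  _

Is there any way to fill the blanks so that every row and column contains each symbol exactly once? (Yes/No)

No round or table among the givens repeats a symbol, and propagating forced cells runs into no contradiction.
One valid completion exists (for instance, ε α δ β γ / β δ α γ ε / α γ β ε δ / δ ε γ α β / γ β ε δ α).

Yes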